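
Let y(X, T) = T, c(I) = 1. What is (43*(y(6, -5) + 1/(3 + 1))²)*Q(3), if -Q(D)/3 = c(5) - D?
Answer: 46569/8 ≈ 5821.1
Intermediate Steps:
Q(D) = -3 + 3*D (Q(D) = -3*(1 - D) = -3 + 3*D)
(43*(y(6, -5) + 1/(3 + 1))²)*Q(3) = (43*(-5 + 1/(3 + 1))²)*(-3 + 3*3) = (43*(-5 + 1/4)²)*(-3 + 9) = (43*(-5 + ¼)²)*6 = (43*(-19/4)²)*6 = (43*(361/16))*6 = (15523/16)*6 = 46569/8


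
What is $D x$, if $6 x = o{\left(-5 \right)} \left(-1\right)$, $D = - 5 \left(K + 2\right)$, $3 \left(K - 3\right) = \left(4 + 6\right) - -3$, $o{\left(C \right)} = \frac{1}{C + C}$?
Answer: $- \frac{7}{9} \approx -0.77778$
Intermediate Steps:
$o{\left(C \right)} = \frac{1}{2 C}$
$K = \frac{22}{3}$ ($K = 3 + \frac{\left(4 + 6\right) - -3}{3} = 3 + \frac{10 + 3}{3} = 3 + \frac{1}{3} \cdot 13 = 3 + \frac{13}{3} = \frac{22}{3} \approx 7.3333$)
$D = - \frac{140}{3}$ ($D = - 5 \left(\frac{22}{3} + 2\right) = \left(-5\right) \frac{28}{3} = - \frac{140}{3} \approx -46.667$)
$x = \frac{1}{60}$ ($x = \frac{\frac{1}{2 \left(-5\right)} \left(-1\right)}{6} = \frac{\frac{1}{2} \left(- \frac{1}{5}\right) \left(-1\right)}{6} = \frac{\left(- \frac{1}{10}\right) \left(-1\right)}{6} = \frac{1}{6} \cdot \frac{1}{10} = \frac{1}{60} \approx 0.016667$)
$D x = \left(- \frac{140}{3}\right) \frac{1}{60} = - \frac{7}{9}$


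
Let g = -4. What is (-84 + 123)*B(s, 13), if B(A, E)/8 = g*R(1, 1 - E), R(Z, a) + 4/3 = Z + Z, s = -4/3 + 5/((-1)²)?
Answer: -832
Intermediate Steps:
s = 11/3 (s = -4*⅓ + 5/1 = -4/3 + 5*1 = -4/3 + 5 = 11/3 ≈ 3.6667)
R(Z, a) = -4/3 + 2*Z (R(Z, a) = -4/3 + (Z + Z) = -4/3 + 2*Z)
B(A, E) = -64/3 (B(A, E) = 8*(-4*(-4/3 + 2*1)) = 8*(-4*(-4/3 + 2)) = 8*(-4*⅔) = 8*(-8/3) = -64/3)
(-84 + 123)*B(s, 13) = (-84 + 123)*(-64/3) = 39*(-64/3) = -832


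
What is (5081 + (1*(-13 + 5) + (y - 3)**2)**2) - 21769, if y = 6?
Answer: -16687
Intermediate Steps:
(5081 + (1*(-13 + 5) + (y - 3)**2)**2) - 21769 = (5081 + (1*(-13 + 5) + (6 - 3)**2)**2) - 21769 = (5081 + (1*(-8) + 3**2)**2) - 21769 = (5081 + (-8 + 9)**2) - 21769 = (5081 + 1**2) - 21769 = (5081 + 1) - 21769 = 5082 - 21769 = -16687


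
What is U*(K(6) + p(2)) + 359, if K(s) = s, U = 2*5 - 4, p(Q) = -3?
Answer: 377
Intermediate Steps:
U = 6 (U = 10 - 4 = 6)
U*(K(6) + p(2)) + 359 = 6*(6 - 3) + 359 = 6*3 + 359 = 18 + 359 = 377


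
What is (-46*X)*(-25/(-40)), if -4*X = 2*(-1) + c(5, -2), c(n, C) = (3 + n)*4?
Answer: 1725/8 ≈ 215.63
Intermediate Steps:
c(n, C) = 12 + 4*n
X = -15/2 (X = -(2*(-1) + (12 + 4*5))/4 = -(-2 + (12 + 20))/4 = -(-2 + 32)/4 = -1/4*30 = -15/2 ≈ -7.5000)
(-46*X)*(-25/(-40)) = (-46*(-15/2))*(-25/(-40)) = 345*(-25*(-1/40)) = 345*(5/8) = 1725/8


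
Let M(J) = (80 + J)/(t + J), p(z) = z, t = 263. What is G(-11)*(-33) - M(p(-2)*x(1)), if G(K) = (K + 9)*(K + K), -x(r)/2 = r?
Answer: -129256/89 ≈ -1452.3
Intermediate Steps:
x(r) = -2*r
G(K) = 2*K*(9 + K) (G(K) = (9 + K)*(2*K) = 2*K*(9 + K))
M(J) = (80 + J)/(263 + J)
G(-11)*(-33) - M(p(-2)*x(1)) = (2*(-11)*(9 - 11))*(-33) - (80 - (-4))/(263 - (-4)) = (2*(-11)*(-2))*(-33) - (80 - 2*(-2))/(263 - 2*(-2)) = 44*(-33) - (80 + 4)/(263 + 4) = -1452 - 84/267 = -1452 - 1*28/89 = -1452 - 28/89 = -129256/89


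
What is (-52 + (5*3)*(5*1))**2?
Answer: 529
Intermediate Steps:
(-52 + (5*3)*(5*1))**2 = (-52 + 15*5)**2 = (-52 + 75)**2 = 23**2 = 529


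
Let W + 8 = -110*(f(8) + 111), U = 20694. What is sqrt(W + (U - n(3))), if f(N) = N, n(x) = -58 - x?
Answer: sqrt(7657) ≈ 87.504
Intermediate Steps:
W = -13098 (W = -8 - 110*(8 + 111) = -8 - 110*119 = -8 - 13090 = -13098)
sqrt(W + (U - n(3))) = sqrt(-13098 + (20694 - (-58 - 1*3))) = sqrt(-13098 + (20694 - (-58 - 3))) = sqrt(-13098 + (20694 - 1*(-61))) = sqrt(-13098 + (20694 + 61)) = sqrt(-13098 + 20755) = sqrt(7657)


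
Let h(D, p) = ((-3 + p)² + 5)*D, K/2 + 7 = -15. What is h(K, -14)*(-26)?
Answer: 336336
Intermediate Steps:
K = -44 (K = -14 + 2*(-15) = -14 - 30 = -44)
h(D, p) = D*(5 + (-3 + p)²) (h(D, p) = (5 + (-3 + p)²)*D = D*(5 + (-3 + p)²))
h(K, -14)*(-26) = -44*(5 + (-3 - 14)²)*(-26) = -44*(5 + (-17)²)*(-26) = -44*(5 + 289)*(-26) = -44*294*(-26) = -12936*(-26) = 336336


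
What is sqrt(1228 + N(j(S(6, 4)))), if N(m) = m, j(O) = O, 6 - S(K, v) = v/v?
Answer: 3*sqrt(137) ≈ 35.114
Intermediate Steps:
S(K, v) = 5 (S(K, v) = 6 - v/v = 6 - 1*1 = 6 - 1 = 5)
sqrt(1228 + N(j(S(6, 4)))) = sqrt(1228 + 5) = sqrt(1233) = 3*sqrt(137)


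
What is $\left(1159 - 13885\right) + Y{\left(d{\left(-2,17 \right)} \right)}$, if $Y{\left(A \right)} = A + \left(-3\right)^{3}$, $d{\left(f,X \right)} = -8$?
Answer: $-12761$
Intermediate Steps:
$Y{\left(A \right)} = -27 + A$ ($Y{\left(A \right)} = A - 27 = -27 + A$)
$\left(1159 - 13885\right) + Y{\left(d{\left(-2,17 \right)} \right)} = \left(1159 - 13885\right) - 35 = -12726 - 35 = -12761$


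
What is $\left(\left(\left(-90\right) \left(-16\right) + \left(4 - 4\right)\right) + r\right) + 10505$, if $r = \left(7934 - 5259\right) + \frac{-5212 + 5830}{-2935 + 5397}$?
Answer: $\frac{17997529}{1231} \approx 14620.0$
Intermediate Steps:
$r = \frac{3293234}{1231}$ ($r = 2675 + \frac{618}{2462} = 2675 + 618 \cdot \frac{1}{2462} = 2675 + \frac{309}{1231} = \frac{3293234}{1231} \approx 2675.3$)
$\left(\left(\left(-90\right) \left(-16\right) + \left(4 - 4\right)\right) + r\right) + 10505 = \left(\left(\left(-90\right) \left(-16\right) + \left(4 - 4\right)\right) + \frac{3293234}{1231}\right) + 10505 = \left(\left(1440 + 0\right) + \frac{3293234}{1231}\right) + 10505 = \left(1440 + \frac{3293234}{1231}\right) + 10505 = \frac{5065874}{1231} + 10505 = \frac{17997529}{1231}$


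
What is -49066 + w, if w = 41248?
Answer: -7818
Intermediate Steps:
-49066 + w = -49066 + 41248 = -7818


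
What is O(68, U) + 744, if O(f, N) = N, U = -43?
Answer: 701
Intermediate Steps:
O(68, U) + 744 = -43 + 744 = 701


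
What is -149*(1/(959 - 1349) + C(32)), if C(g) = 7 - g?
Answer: 1452899/390 ≈ 3725.4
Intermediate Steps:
-149*(1/(959 - 1349) + C(32)) = -149*(1/(959 - 1349) + (7 - 1*32)) = -149*(1/(-390) + (7 - 32)) = -149*(-1/390 - 25) = -149*(-9751/390) = 1452899/390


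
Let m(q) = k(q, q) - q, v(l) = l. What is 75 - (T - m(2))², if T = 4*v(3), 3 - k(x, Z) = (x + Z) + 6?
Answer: -366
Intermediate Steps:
k(x, Z) = -3 - Z - x (k(x, Z) = 3 - ((x + Z) + 6) = 3 - ((Z + x) + 6) = 3 - (6 + Z + x) = 3 + (-6 - Z - x) = -3 - Z - x)
m(q) = -3 - 3*q (m(q) = (-3 - q - q) - q = (-3 - 2*q) - q = -3 - 3*q)
T = 12 (T = 4*3 = 12)
75 - (T - m(2))² = 75 - (12 - (-3 - 3*2))² = 75 - (12 - (-3 - 6))² = 75 - (12 - 1*(-9))² = 75 - (12 + 9)² = 75 - 1*21² = 75 - 1*441 = 75 - 441 = -366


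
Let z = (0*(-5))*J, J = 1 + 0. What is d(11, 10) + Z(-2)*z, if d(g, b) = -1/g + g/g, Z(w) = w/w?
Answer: 10/11 ≈ 0.90909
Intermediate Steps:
Z(w) = 1
J = 1
d(g, b) = 1 - 1/g (d(g, b) = -1/g + 1 = 1 - 1/g)
z = 0 (z = (0*(-5))*1 = 0*1 = 0)
d(11, 10) + Z(-2)*z = (-1 + 11)/11 + 1*0 = (1/11)*10 + 0 = 10/11 + 0 = 10/11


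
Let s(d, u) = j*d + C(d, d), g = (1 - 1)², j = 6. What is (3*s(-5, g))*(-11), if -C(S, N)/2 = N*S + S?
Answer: 2310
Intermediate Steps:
g = 0 (g = 0² = 0)
C(S, N) = -2*S - 2*N*S (C(S, N) = -2*(N*S + S) = -2*(S + N*S) = -2*S - 2*N*S)
s(d, u) = 6*d - 2*d*(1 + d)
(3*s(-5, g))*(-11) = (3*(2*(-5)*(2 - 1*(-5))))*(-11) = (3*(2*(-5)*(2 + 5)))*(-11) = (3*(2*(-5)*7))*(-11) = (3*(-70))*(-11) = -210*(-11) = 2310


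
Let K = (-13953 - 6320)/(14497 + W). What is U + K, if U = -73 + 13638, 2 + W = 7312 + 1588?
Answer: 317332902/23395 ≈ 13564.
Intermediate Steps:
W = 8898 (W = -2 + (7312 + 1588) = -2 + 8900 = 8898)
U = 13565
K = -20273/23395 (K = (-13953 - 6320)/(14497 + 8898) = -20273/23395 ≈ -0.86655)
U + K = 13565 - 20273/23395 = 317332902/23395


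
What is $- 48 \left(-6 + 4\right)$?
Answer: $96$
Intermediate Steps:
$- 48 \left(-6 + 4\right) = \left(-48\right) \left(-2\right) = 96$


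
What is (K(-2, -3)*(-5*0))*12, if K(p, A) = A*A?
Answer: 0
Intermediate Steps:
K(p, A) = A²
(K(-2, -3)*(-5*0))*12 = ((-3)²*(-5*0))*12 = (9*0)*12 = 0*12 = 0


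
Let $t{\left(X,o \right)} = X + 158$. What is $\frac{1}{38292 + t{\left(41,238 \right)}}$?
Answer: $\frac{1}{38491} \approx 2.598 \cdot 10^{-5}$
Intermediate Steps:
$t{\left(X,o \right)} = 158 + X$
$\frac{1}{38292 + t{\left(41,238 \right)}} = \frac{1}{38292 + \left(158 + 41\right)} = \frac{1}{38292 + 199} = \frac{1}{38491}$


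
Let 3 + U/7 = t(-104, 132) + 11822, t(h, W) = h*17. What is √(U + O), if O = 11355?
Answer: 4*√5107 ≈ 285.85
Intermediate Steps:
t(h, W) = 17*h
U = 70357 (U = -21 + 7*(17*(-104) + 11822) = -21 + 7*(-1768 + 11822) = -21 + 7*10054 = -21 + 70378 = 70357)
√(U + O) = √(70357 + 11355) = √81712 = 4*√5107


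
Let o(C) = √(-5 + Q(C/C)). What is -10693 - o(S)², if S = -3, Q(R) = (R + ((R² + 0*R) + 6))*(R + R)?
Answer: -10704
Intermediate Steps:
Q(R) = 2*R*(6 + R + R²) (Q(R) = (R + ((R² + 0) + 6))*(2*R) = (R + (R² + 6))*(2*R) = (R + (6 + R²))*(2*R) = (6 + R + R²)*(2*R) = 2*R*(6 + R + R²))
o(C) = √11 (o(C) = √(-5 + 2*(C/C)*(6 + C/C + (C/C)²)) = √(-5 + 2*1*(6 + 1 + 1²)) = √(-5 + 2*1*(6 + 1 + 1)) = √(-5 + 2*1*8) = √(-5 + 16) = √11)
-10693 - o(S)² = -10693 - (√11)² = -10693 - 1*11 = -10693 - 11 = -10704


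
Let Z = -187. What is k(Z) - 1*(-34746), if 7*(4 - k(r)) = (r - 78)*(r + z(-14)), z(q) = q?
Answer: 189985/7 ≈ 27141.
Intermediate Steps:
k(r) = 4 - (-78 + r)*(-14 + r)/7 (k(r) = 4 - (r - 78)*(r - 14)/7 = 4 - (-78 + r)*(-14 + r)/7)
k(Z) - 1*(-34746) = (-152 - ⅐*(-187)² + (92/7)*(-187)) - 1*(-34746) = (-152 - ⅐*34969 - 17204/7) + 34746 = (-152 - 34969/7 - 17204/7) + 34746 = -53237/7 + 34746 = 189985/7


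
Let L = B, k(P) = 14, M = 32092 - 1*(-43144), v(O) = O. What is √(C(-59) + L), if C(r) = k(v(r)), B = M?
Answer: 5*√3010 ≈ 274.32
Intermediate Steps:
M = 75236 (M = 32092 + 43144 = 75236)
B = 75236
C(r) = 14
L = 75236
√(C(-59) + L) = √(14 + 75236) = √75250 = 5*√3010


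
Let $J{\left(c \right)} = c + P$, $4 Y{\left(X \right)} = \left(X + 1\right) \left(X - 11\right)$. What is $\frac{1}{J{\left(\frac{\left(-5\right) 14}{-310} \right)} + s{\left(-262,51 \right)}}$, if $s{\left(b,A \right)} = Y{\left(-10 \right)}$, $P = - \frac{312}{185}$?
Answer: $\frac{22940}{1050407} \approx 0.021839$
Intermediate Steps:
$P = - \frac{312}{185}$ ($P = \left(-312\right) \frac{1}{185} = - \frac{312}{185} \approx -1.6865$)
$Y{\left(X \right)} = \frac{\left(1 + X\right) \left(-11 + X\right)}{4}$ ($Y{\left(X \right)} = \frac{\left(X + 1\right) \left(X - 11\right)}{4} = \frac{\left(1 + X\right) \left(-11 + X\right)}{4}$)
$s{\left(b,A \right)} = \frac{189}{4}$ ($s{\left(b,A \right)} = - \frac{11}{4} - -25 + \frac{\left(-10\right)^{2}}{4} = - \frac{11}{4} + 25 + \frac{1}{4} \cdot 100 = - \frac{11}{4} + 25 + 25 = \frac{189}{4}$)
$J{\left(c \right)} = - \frac{312}{185} + c$ ($J{\left(c \right)} = c - \frac{312}{185} = - \frac{312}{185} + c$)
$\frac{1}{J{\left(\frac{\left(-5\right) 14}{-310} \right)} + s{\left(-262,51 \right)}} = \frac{1}{\left(- \frac{312}{185} + \frac{\left(-5\right) 14}{-310}\right) + \frac{189}{4}} = \frac{1}{\left(- \frac{312}{185} - - \frac{7}{31}\right) + \frac{189}{4}} = \frac{1}{\left(- \frac{312}{185} + \frac{7}{31}\right) + \frac{189}{4}} = \frac{1}{- \frac{8377}{5735} + \frac{189}{4}} = \frac{1}{\frac{1050407}{22940}} = \frac{22940}{1050407}$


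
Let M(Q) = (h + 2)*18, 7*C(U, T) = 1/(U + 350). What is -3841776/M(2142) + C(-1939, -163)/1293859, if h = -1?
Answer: -3071626617400825/14391593657 ≈ -2.1343e+5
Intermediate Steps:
C(U, T) = 1/(7*(350 + U)) (C(U, T) = 1/(7*(U + 350)) = 1/(7*(350 + U)))
M(Q) = 18 (M(Q) = (-1 + 2)*18 = 1*18 = 18)
-3841776/M(2142) + C(-1939, -163)/1293859 = -3841776/18 + (1/(7*(350 - 1939)))/1293859 = -3841776*1/18 + ((1/7)/(-1589))*(1/1293859) = -213432 + ((1/7)*(-1/1589))*(1/1293859) = -213432 - 1/11123*1/1293859 = -213432 - 1/14391593657 = -3071626617400825/14391593657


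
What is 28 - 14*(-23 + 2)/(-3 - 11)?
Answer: 7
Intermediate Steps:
28 - 14*(-23 + 2)/(-3 - 11) = 28 - (-294)/(-14) = 28 - (-294)*(-1)/14 = 28 - 14*3/2 = 28 - 21 = 7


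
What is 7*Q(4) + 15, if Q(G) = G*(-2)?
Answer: -41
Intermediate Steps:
Q(G) = -2*G
7*Q(4) + 15 = 7*(-2*4) + 15 = 7*(-8) + 15 = -56 + 15 = -41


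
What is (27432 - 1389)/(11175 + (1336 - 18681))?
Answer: -26043/6170 ≈ -4.2209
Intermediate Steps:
(27432 - 1389)/(11175 + (1336 - 18681)) = 26043/(11175 - 17345) = 26043/(-6170) = 26043*(-1/6170) = -26043/6170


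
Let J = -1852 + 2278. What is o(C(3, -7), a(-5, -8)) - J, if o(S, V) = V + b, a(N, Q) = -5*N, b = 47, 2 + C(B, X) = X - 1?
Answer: -354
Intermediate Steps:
C(B, X) = -3 + X (C(B, X) = -2 + (X - 1) = -2 + (-1 + X) = -3 + X)
o(S, V) = 47 + V (o(S, V) = V + 47 = 47 + V)
J = 426
o(C(3, -7), a(-5, -8)) - J = (47 - 5*(-5)) - 1*426 = (47 + 25) - 426 = 72 - 426 = -354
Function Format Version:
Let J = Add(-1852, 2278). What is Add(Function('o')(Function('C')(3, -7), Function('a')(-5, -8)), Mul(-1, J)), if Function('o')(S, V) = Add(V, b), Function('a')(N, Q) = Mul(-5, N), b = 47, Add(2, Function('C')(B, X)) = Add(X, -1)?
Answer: -354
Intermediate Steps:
Function('C')(B, X) = Add(-3, X) (Function('C')(B, X) = Add(-2, Add(X, -1)) = Add(-2, Add(-1, X)) = Add(-3, X))
Function('o')(S, V) = Add(47, V) (Function('o')(S, V) = Add(V, 47) = Add(47, V))
J = 426
Add(Function('o')(Function('C')(3, -7), Function('a')(-5, -8)), Mul(-1, J)) = Add(Add(47, Mul(-5, -5)), Mul(-1, 426)) = Add(Add(47, 25), -426) = Add(72, -426) = -354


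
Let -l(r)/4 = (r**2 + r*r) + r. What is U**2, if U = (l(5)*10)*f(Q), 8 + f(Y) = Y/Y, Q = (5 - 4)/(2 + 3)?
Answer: 237160000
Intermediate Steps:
Q = 1/5 ≈ 0.20000
f(Y) = -7 (f(Y) = -8 + Y/Y = -8 + 1 = -7)
l(r) = -8*r**2 - 4*r (l(r) = -4*((r**2 + r*r) + r) = -4*((r**2 + r**2) + r) = -4*(2*r**2 + r) = -4*(r + 2*r**2) = -8*r**2 - 4*r)
U = 15400 (U = (-4*5*(1 + 2*5)*10)*(-7) = (-4*5*(1 + 10)*10)*(-7) = (-4*5*11*10)*(-7) = -220*10*(-7) = -2200*(-7) = 15400)
U**2 = 15400**2 = 237160000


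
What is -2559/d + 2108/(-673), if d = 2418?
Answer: -2273117/542438 ≈ -4.1906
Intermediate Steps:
-2559/d + 2108/(-673) = -2559/2418 + 2108/(-673) = -2559*1/2418 + 2108*(-1/673) = -853/806 - 2108/673 = -2273117/542438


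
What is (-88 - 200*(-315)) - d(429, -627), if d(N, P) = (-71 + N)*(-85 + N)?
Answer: -60240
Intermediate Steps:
d(N, P) = (-85 + N)*(-71 + N)
(-88 - 200*(-315)) - d(429, -627) = (-88 - 200*(-315)) - (6035 + 429² - 156*429) = (-88 + 63000) - (6035 + 184041 - 66924) = 62912 - 1*123152 = 62912 - 123152 = -60240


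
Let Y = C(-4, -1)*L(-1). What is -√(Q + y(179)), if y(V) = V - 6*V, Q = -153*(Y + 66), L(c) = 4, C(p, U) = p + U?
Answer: -I*√7933 ≈ -89.067*I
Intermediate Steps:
C(p, U) = U + p
Y = -20 (Y = (-1 - 4)*4 = -5*4 = -20)
Q = -7038 (Q = -153*(-20 + 66) = -153*46 = -7038)
y(V) = -5*V
-√(Q + y(179)) = -√(-7038 - 5*179) = -√(-7038 - 895) = -√(-7933) = -I*√7933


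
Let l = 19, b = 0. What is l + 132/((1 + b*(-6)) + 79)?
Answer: 413/20 ≈ 20.650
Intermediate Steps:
l + 132/((1 + b*(-6)) + 79) = 19 + 132/((1 + 0*(-6)) + 79) = 19 + 132/((1 + 0) + 79) = 19 + 132/(1 + 79) = 19 + 132/80 = 19 + (1/80)*132 = 19 + 33/20 = 413/20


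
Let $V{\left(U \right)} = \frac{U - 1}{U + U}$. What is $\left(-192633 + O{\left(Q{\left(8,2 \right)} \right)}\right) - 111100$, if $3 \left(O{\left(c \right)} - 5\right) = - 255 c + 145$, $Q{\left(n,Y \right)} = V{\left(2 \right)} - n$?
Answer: $- \frac{3636251}{12} \approx -3.0302 \cdot 10^{5}$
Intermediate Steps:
$V{\left(U \right)} = \frac{-1 + U}{2 U}$
$Q{\left(n,Y \right)} = \frac{1}{4} - n$ ($Q{\left(n,Y \right)} = \frac{-1 + 2}{2 \cdot 2} - n = \frac{1}{2} \cdot \frac{1}{2} \cdot 1 - n = \frac{1}{4} - n$)
$O{\left(c \right)} = \frac{160}{3} - 85 c$ ($O{\left(c \right)} = 5 + \frac{- 255 c + 145}{3} = 5 + \frac{145 - 255 c}{3} = 5 - \left(- \frac{145}{3} + 85 c\right) = \frac{160}{3} - 85 c$)
$\left(-192633 + O{\left(Q{\left(8,2 \right)} \right)}\right) - 111100 = \left(-192633 - \left(- \frac{160}{3} + 85 \left(\frac{1}{4} - 8\right)\right)\right) - 111100 = \left(-192633 + \left(\frac{160}{3} - - \frac{2635}{4}\right)\right) - 111100 = \left(-192633 + \left(\frac{160}{3} + \frac{2635}{4}\right)\right) - 111100 = \left(-192633 + \frac{8545}{12}\right) - 111100 = - \frac{2303051}{12} - 111100 = - \frac{3636251}{12}$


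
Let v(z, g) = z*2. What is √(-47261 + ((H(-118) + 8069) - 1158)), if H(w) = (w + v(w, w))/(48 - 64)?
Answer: 9*I*√7966/4 ≈ 200.82*I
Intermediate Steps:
v(z, g) = 2*z
H(w) = -3*w/16 (H(w) = (w + 2*w)/(48 - 64) = (3*w)/(-16) = (3*w)*(-1/16) = -3*w/16)
√(-47261 + ((H(-118) + 8069) - 1158)) = √(-47261 + ((-3/16*(-118) + 8069) - 1158)) = √(-47261 + ((177/8 + 8069) - 1158)) = √(-47261 + (64729/8 - 1158)) = √(-47261 + 55465/8) = √(-322623/8) = 9*I*√7966/4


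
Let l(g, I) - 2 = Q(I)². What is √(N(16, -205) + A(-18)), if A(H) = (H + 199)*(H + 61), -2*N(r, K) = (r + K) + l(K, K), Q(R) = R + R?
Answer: I*√304694/2 ≈ 276.0*I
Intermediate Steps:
Q(R) = 2*R
l(g, I) = 2 + 4*I² (l(g, I) = 2 + (2*I)² = 2 + 4*I²)
N(r, K) = -1 - 2*K² - K/2 - r/2 (N(r, K) = -((r + K) + (2 + 4*K²))/2 = -((K + r) + (2 + 4*K²))/2 = -(2 + K + r + 4*K²)/2 = -1 - 2*K² - K/2 - r/2)
A(H) = (61 + H)*(199 + H) (A(H) = (199 + H)*(61 + H) = (61 + H)*(199 + H))
√(N(16, -205) + A(-18)) = √((-1 - 2*(-205)² - ½*(-205) - ½*16) + (12139 + (-18)² + 260*(-18))) = √((-1 - 2*42025 + 205/2 - 8) + (12139 + 324 - 4680)) = √((-1 - 84050 + 205/2 - 8) + 7783) = √(-167913/2 + 7783) = √(-152347/2) = I*√304694/2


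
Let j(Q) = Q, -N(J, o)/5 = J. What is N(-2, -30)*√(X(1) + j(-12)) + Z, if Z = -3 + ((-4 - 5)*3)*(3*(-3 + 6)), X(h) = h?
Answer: -246 + 10*I*√11 ≈ -246.0 + 33.166*I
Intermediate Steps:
N(J, o) = -5*J
Z = -246 (Z = -3 + (-9*3)*(3*3) = -3 - 27*9 = -3 - 243 = -246)
N(-2, -30)*√(X(1) + j(-12)) + Z = (-5*(-2))*√(1 - 12) - 246 = 10*√(-11) - 246 = 10*(I*√11) - 246 = 10*I*√11 - 246 = -246 + 10*I*√11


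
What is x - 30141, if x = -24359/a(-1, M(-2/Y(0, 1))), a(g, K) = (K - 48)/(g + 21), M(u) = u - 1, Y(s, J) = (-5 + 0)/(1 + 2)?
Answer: -4767799/239 ≈ -19949.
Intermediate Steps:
Y(s, J) = -5/3
M(u) = -1 + u
a(g, K) = (-48 + K)/(21 + g)
x = 2435900/239 (x = -24359*(21 - 1)/(-48 + (-1 - 2/(-5/3))) = -24359*20/(-48 + (-1 - 2*(-3/5))) = -24359*20/(-48 + (-1 + 6/5)) = -24359*20/(-48 + 1/5) = -24359/((1/20)*(-239/5)) = -24359/(-239/100) = -24359*(-100/239) = 2435900/239 ≈ 10192.)
x - 30141 = 2435900/239 - 30141 = -4767799/239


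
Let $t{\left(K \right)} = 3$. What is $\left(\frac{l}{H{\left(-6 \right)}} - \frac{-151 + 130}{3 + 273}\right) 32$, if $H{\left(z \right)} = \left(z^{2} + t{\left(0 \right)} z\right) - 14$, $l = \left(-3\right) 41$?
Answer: $- \frac{22576}{23} \approx -981.57$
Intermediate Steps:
$l = -123$
$H{\left(z \right)} = -14 + z^{2} + 3 z$ ($H{\left(z \right)} = \left(z^{2} + 3 z\right) - 14 = -14 + z^{2} + 3 z$)
$\left(\frac{l}{H{\left(-6 \right)}} - \frac{-151 + 130}{3 + 273}\right) 32 = \left(- \frac{123}{-14 + \left(-6\right)^{2} + 3 \left(-6\right)} - \frac{-151 + 130}{3 + 273}\right) 32 = \left(- \frac{123}{-14 + 36 - 18} - - \frac{21}{276}\right) 32 = \left(- \frac{123}{4} - \left(-21\right) \frac{1}{276}\right) 32 = \left(\left(-123\right) \frac{1}{4} - - \frac{7}{92}\right) 32 = \left(- \frac{123}{4} + \frac{7}{92}\right) 32 = \left(- \frac{1411}{46}\right) 32 = - \frac{22576}{23}$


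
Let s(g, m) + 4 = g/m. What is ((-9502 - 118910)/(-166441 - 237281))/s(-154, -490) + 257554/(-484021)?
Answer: -288682250468/466812601387 ≈ -0.61841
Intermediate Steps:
s(g, m) = -4 + g/m
((-9502 - 118910)/(-166441 - 237281))/s(-154, -490) + 257554/(-484021) = ((-9502 - 118910)/(-166441 - 237281))/(-4 - 154/(-490)) + 257554/(-484021) = (-128412/(-403722))/(-4 - 154*(-1/490)) + 257554*(-1/484021) = (-128412*(-1/403722))/(-4 + 11/35) - 257554/484021 = 7134/(22429*(-129/35)) - 257554/484021 = (7134/22429)*(-35/129) - 257554/484021 = -83230/964447 - 257554/484021 = -288682250468/466812601387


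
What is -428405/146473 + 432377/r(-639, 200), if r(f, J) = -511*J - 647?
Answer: -107391725356/15064308631 ≈ -7.1289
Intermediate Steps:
r(f, J) = -647 - 511*J
-428405/146473 + 432377/r(-639, 200) = -428405/146473 + 432377/(-647 - 511*200) = -428405*1/146473 + 432377/(-647 - 102200) = -428405/146473 + 432377/(-102847) = -428405/146473 + 432377*(-1/102847) = -428405/146473 - 432377/102847 = -107391725356/15064308631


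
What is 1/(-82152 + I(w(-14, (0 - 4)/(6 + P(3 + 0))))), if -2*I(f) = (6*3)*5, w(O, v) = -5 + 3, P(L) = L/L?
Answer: -1/82197 ≈ -1.2166e-5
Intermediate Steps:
P(L) = 1
w(O, v) = -2
I(f) = -45 (I(f) = -6*3*5/2 = -9*5 = -½*90 = -45)
1/(-82152 + I(w(-14, (0 - 4)/(6 + P(3 + 0))))) = 1/(-82152 - 45) = 1/(-82197) = -1/82197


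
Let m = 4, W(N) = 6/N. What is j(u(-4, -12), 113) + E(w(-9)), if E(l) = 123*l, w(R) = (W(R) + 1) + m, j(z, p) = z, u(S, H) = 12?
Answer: 545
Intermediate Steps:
w(R) = 5 + 6/R (w(R) = (6/R + 1) + 4 = (1 + 6/R) + 4 = 5 + 6/R)
j(u(-4, -12), 113) + E(w(-9)) = 12 + 123*(5 + 6/(-9)) = 12 + 123*(5 + 6*(-⅑)) = 12 + 123*(5 - ⅔) = 12 + 123*(13/3) = 12 + 533 = 545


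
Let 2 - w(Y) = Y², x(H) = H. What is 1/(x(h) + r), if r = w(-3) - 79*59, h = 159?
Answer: -1/4509 ≈ -0.00022178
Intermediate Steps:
w(Y) = 2 - Y²
r = -4668 (r = (2 - 1*(-3)²) - 79*59 = (2 - 1*9) - 4661 = (2 - 9) - 4661 = -7 - 4661 = -4668)
1/(x(h) + r) = 1/(159 - 4668) = 1/(-4509) = -1/4509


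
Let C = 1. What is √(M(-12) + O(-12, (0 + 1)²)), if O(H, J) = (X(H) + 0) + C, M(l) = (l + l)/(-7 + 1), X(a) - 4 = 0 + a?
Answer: I*√3 ≈ 1.732*I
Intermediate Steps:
X(a) = 4 + a (X(a) = 4 + (0 + a) = 4 + a)
M(l) = -l/3 (M(l) = (2*l)/(-6) = (2*l)*(-⅙) = -l/3)
O(H, J) = 5 + H (O(H, J) = ((4 + H) + 0) + 1 = (4 + H) + 1 = 5 + H)
√(M(-12) + O(-12, (0 + 1)²)) = √(-⅓*(-12) + (5 - 12)) = √(4 - 7) = √(-3) = I*√3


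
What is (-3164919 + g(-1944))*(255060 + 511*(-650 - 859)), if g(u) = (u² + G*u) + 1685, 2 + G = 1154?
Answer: 837833695854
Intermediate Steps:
G = 1152 (G = -2 + 1154 = 1152)
g(u) = 1685 + u² + 1152*u (g(u) = (u² + 1152*u) + 1685 = 1685 + u² + 1152*u)
(-3164919 + g(-1944))*(255060 + 511*(-650 - 859)) = (-3164919 + (1685 + (-1944)² + 1152*(-1944)))*(255060 + 511*(-650 - 859)) = (-3164919 + (1685 + 3779136 - 2239488))*(255060 + 511*(-1509)) = (-3164919 + 1541333)*(255060 - 771099) = -1623586*(-516039) = 837833695854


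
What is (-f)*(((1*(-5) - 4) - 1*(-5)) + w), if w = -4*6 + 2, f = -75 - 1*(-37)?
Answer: -988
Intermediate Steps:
f = -38 (f = -75 + 37 = -38)
w = -22 (w = -24 + 2 = -22)
(-f)*(((1*(-5) - 4) - 1*(-5)) + w) = (-1*(-38))*(((1*(-5) - 4) - 1*(-5)) - 22) = 38*(((-5 - 4) + 5) - 22) = 38*((-9 + 5) - 22) = 38*(-4 - 22) = 38*(-26) = -988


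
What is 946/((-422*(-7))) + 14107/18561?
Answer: 29615392/27414597 ≈ 1.0803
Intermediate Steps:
946/((-422*(-7))) + 14107/18561 = 946/2954 + 14107*(1/18561) = 946*(1/2954) + 14107/18561 = 473/1477 + 14107/18561 = 29615392/27414597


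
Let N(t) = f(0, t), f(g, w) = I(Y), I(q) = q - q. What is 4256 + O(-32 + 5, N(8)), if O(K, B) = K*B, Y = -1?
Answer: 4256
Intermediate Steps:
I(q) = 0
f(g, w) = 0
N(t) = 0
O(K, B) = B*K
4256 + O(-32 + 5, N(8)) = 4256 + 0*(-32 + 5) = 4256 + 0*(-27) = 4256 + 0 = 4256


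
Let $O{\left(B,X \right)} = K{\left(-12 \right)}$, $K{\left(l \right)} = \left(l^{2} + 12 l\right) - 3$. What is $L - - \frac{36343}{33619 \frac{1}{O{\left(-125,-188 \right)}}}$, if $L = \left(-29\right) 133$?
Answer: $- \frac{129777512}{33619} \approx -3860.2$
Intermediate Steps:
$K{\left(l \right)} = -3 + l^{2} + 12 l$
$O{\left(B,X \right)} = -3$ ($O{\left(B,X \right)} = -3 + \left(-12\right)^{2} + 12 \left(-12\right) = -3 + 144 - 144 = -3$)
$L = -3857$
$L - - \frac{36343}{33619 \frac{1}{O{\left(-125,-188 \right)}}} = -3857 - - \frac{36343}{33619 \frac{1}{-3}} = -3857 - - \frac{36343}{33619 \left(- \frac{1}{3}\right)} = -3857 - - \frac{36343}{- \frac{33619}{3}} = -3857 - \left(-36343\right) \left(- \frac{3}{33619}\right) = -3857 - \frac{109029}{33619} = - \frac{129777512}{33619}$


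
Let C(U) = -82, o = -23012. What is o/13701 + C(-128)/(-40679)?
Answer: -934981666/557342979 ≈ -1.6776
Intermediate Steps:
o/13701 + C(-128)/(-40679) = -23012/13701 - 82/(-40679) = -23012*1/13701 - 82*(-1/40679) = -23012/13701 + 82/40679 = -934981666/557342979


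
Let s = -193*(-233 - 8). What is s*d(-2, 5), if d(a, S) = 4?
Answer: 186052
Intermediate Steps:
s = 46513 (s = -193*(-241) = 46513)
s*d(-2, 5) = 46513*4 = 186052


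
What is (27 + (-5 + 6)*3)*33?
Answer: 990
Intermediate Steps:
(27 + (-5 + 6)*3)*33 = (27 + 1*3)*33 = (27 + 3)*33 = 30*33 = 990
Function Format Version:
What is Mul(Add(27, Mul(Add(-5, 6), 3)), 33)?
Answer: 990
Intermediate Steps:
Mul(Add(27, Mul(Add(-5, 6), 3)), 33) = Mul(Add(27, Mul(1, 3)), 33) = Mul(Add(27, 3), 33) = Mul(30, 33) = 990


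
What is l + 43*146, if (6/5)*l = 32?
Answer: 18914/3 ≈ 6304.7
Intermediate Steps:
l = 80/3 (l = (⅚)*32 = 80/3 ≈ 26.667)
l + 43*146 = 80/3 + 43*146 = 80/3 + 6278 = 18914/3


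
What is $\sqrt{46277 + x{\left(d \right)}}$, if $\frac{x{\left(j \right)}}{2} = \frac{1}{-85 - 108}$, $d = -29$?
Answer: $\frac{\sqrt{1723771587}}{193} \approx 215.12$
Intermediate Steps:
$x{\left(j \right)} = - \frac{2}{193}$ ($x{\left(j \right)} = \frac{2}{-85 - 108} = \frac{2}{-193} = 2 \left(- \frac{1}{193}\right) = - \frac{2}{193}$)
$\sqrt{46277 + x{\left(d \right)}} = \sqrt{46277 - \frac{2}{193}} = \sqrt{\frac{8931459}{193}} = \frac{\sqrt{1723771587}}{193}$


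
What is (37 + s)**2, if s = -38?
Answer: 1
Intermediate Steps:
(37 + s)**2 = (37 - 38)**2 = (-1)**2 = 1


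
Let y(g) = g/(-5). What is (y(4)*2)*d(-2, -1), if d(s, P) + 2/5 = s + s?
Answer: 176/25 ≈ 7.0400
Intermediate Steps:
d(s, P) = -⅖ + 2*s (d(s, P) = -⅖ + (s + s) = -⅖ + 2*s)
y(g) = -g/5 (y(g) = g*(-⅕) = -g/5)
(y(4)*2)*d(-2, -1) = (-⅕*4*2)*(-⅖ + 2*(-2)) = (-⅘*2)*(-⅖ - 4) = -8/5*(-22/5) = 176/25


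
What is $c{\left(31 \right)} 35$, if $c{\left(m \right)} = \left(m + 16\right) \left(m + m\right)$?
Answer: $101990$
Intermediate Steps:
$c{\left(m \right)} = 2 m \left(16 + m\right)$ ($c{\left(m \right)} = \left(16 + m\right) 2 m = 2 m \left(16 + m\right)$)
$c{\left(31 \right)} 35 = 2 \cdot 31 \left(16 + 31\right) 35 = 2 \cdot 31 \cdot 47 \cdot 35 = 2914 \cdot 35 = 101990$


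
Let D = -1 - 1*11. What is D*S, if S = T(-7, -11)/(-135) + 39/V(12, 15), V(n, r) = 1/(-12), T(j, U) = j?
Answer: 252692/45 ≈ 5615.4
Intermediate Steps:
V(n, r) = -1/12 (V(n, r) = 1*(-1/12) = -1/12)
D = -12 (D = -1 - 11 = -12)
S = -63173/135 (S = -7/(-135) + 39/(-1/12) = -7*(-1/135) + 39*(-12) = 7/135 - 468 = -63173/135 ≈ -467.95)
D*S = -12*(-63173/135) = 252692/45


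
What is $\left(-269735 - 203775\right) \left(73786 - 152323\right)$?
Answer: $37188054870$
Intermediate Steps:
$\left(-269735 - 203775\right) \left(73786 - 152323\right) = \left(-473510\right) \left(-78537\right) = 37188054870$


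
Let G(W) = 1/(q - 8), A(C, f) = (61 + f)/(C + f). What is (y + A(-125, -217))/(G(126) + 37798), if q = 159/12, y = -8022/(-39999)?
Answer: 1746766/100540673087 ≈ 1.7374e-5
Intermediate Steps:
y = 2674/13333 (y = -8022*(-1/39999) = 2674/13333 ≈ 0.20056)
q = 53/4 (q = 159*(1/12) = 53/4 ≈ 13.250)
A(C, f) = (61 + f)/(C + f)
G(W) = 4/21 (G(W) = 1/(53/4 - 8) = 1/(21/4) = 4/21)
(y + A(-125, -217))/(G(126) + 37798) = (2674/13333 + (61 - 217)/(-125 - 217))/(4/21 + 37798) = (2674/13333 - 156/(-342))/(793762/21) = (2674/13333 - 1/342*(-156))*(21/793762) = (2674/13333 + 26/57)*(21/793762) = (499076/759981)*(21/793762) = 1746766/100540673087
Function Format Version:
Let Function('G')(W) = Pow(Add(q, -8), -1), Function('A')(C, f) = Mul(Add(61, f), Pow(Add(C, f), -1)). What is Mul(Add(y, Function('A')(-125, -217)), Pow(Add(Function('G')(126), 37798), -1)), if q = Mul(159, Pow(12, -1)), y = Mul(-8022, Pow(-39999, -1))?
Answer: Rational(1746766, 100540673087) ≈ 1.7374e-5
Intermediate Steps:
y = Rational(2674, 13333) (y = Mul(-8022, Rational(-1, 39999)) = Rational(2674, 13333) ≈ 0.20056)
q = Rational(53, 4) (q = Mul(159, Rational(1, 12)) = Rational(53, 4) ≈ 13.250)
Function('A')(C, f) = Mul(Pow(Add(C, f), -1), Add(61, f))
Function('G')(W) = Rational(4, 21) (Function('G')(W) = Pow(Add(Rational(53, 4), -8), -1) = Pow(Rational(21, 4), -1) = Rational(4, 21))
Mul(Add(y, Function('A')(-125, -217)), Pow(Add(Function('G')(126), 37798), -1)) = Mul(Add(Rational(2674, 13333), Mul(Pow(Add(-125, -217), -1), Add(61, -217))), Pow(Add(Rational(4, 21), 37798), -1)) = Mul(Add(Rational(2674, 13333), Mul(Pow(-342, -1), -156)), Pow(Rational(793762, 21), -1)) = Mul(Add(Rational(2674, 13333), Mul(Rational(-1, 342), -156)), Rational(21, 793762)) = Mul(Add(Rational(2674, 13333), Rational(26, 57)), Rational(21, 793762)) = Mul(Rational(499076, 759981), Rational(21, 793762)) = Rational(1746766, 100540673087)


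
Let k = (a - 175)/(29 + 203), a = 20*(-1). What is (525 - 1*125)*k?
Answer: -9750/29 ≈ -336.21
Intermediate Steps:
a = -20
k = -195/232 (k = (-20 - 175)/(29 + 203) = -195/232 ≈ -0.84052)
(525 - 1*125)*k = (525 - 1*125)*(-195/232) = (525 - 125)*(-195/232) = 400*(-195/232) = -9750/29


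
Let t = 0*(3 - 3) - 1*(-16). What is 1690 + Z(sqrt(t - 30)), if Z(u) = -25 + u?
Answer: 1665 + I*sqrt(14) ≈ 1665.0 + 3.7417*I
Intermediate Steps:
t = 16 (t = 0*0 + 16 = 0 + 16 = 16)
1690 + Z(sqrt(t - 30)) = 1690 + (-25 + sqrt(16 - 30)) = 1690 + (-25 + sqrt(-14)) = 1690 + (-25 + I*sqrt(14)) = 1665 + I*sqrt(14)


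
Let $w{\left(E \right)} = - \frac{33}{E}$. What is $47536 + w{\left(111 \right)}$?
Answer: $\frac{1758821}{37} \approx 47536.0$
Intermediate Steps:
$47536 + w{\left(111 \right)} = 47536 - \frac{33}{111} = 47536 - \frac{11}{37} = \frac{1758821}{37}$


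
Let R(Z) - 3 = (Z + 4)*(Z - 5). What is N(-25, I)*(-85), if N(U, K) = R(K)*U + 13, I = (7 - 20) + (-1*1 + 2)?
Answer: 294270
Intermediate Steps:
R(Z) = 3 + (-5 + Z)*(4 + Z) (R(Z) = 3 + (Z + 4)*(Z - 5) = 3 + (4 + Z)*(-5 + Z) = 3 + (-5 + Z)*(4 + Z))
I = -12 (I = -13 + (-1 + 2) = -13 + 1 = -12)
N(U, K) = 13 + U*(-17 + K² - K) (N(U, K) = (-17 + K² - K)*U + 13 = U*(-17 + K² - K) + 13 = 13 + U*(-17 + K² - K))
N(-25, I)*(-85) = (13 - 1*(-25)*(17 - 12 - 1*(-12)²))*(-85) = (13 - 1*(-25)*(17 - 12 - 1*144))*(-85) = (13 - 1*(-25)*(17 - 12 - 144))*(-85) = (13 - 1*(-25)*(-139))*(-85) = (13 - 3475)*(-85) = -3462*(-85) = 294270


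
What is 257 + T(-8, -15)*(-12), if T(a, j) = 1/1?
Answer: 245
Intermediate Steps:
T(a, j) = 1
257 + T(-8, -15)*(-12) = 257 + 1*(-12) = 257 - 12 = 245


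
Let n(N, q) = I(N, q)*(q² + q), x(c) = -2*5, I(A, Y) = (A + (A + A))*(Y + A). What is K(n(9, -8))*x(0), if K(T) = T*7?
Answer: -105840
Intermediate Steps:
I(A, Y) = 3*A*(A + Y) (I(A, Y) = (A + 2*A)*(A + Y) = (3*A)*(A + Y) = 3*A*(A + Y))
x(c) = -10
n(N, q) = 3*N*(N + q)*(q + q²) (n(N, q) = (3*N*(N + q))*(q² + q) = (3*N*(N + q))*(q + q²) = 3*N*(N + q)*(q + q²))
K(T) = 7*T
K(n(9, -8))*x(0) = (7*(3*9*(-8)*(1 - 8)*(9 - 8)))*(-10) = (7*(3*9*(-8)*(-7)*1))*(-10) = (7*1512)*(-10) = 10584*(-10) = -105840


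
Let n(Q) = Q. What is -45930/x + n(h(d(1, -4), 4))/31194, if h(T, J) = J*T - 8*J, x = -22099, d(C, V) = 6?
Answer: 716281814/344678103 ≈ 2.0781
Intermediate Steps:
h(T, J) = -8*J + J*T
-45930/x + n(h(d(1, -4), 4))/31194 = -45930/(-22099) + (4*(-8 + 6))/31194 = -45930*(-1/22099) + (4*(-2))*(1/31194) = 45930/22099 - 8*1/31194 = 45930/22099 - 4/15597 = 716281814/344678103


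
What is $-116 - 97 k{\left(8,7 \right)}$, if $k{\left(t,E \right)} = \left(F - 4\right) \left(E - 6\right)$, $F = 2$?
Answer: $78$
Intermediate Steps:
$k{\left(t,E \right)} = 12 - 2 E$ ($k{\left(t,E \right)} = \left(2 - 4\right) \left(E - 6\right) = - 2 \left(-6 + E\right) = 12 - 2 E$)
$-116 - 97 k{\left(8,7 \right)} = -116 - 97 \left(12 - 14\right) = -116 - -194 = -116 + 194 = 78$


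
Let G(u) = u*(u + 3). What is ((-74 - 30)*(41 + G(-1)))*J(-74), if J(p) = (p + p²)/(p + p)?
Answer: 148044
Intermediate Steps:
G(u) = u*(3 + u)
J(p) = (p + p²)/(2*p) (J(p) = (p + p²)/((2*p)) = (p + p²)*(1/(2*p)) = (p + p²)/(2*p))
((-74 - 30)*(41 + G(-1)))*J(-74) = ((-74 - 30)*(41 - (3 - 1)))*(½ + (½)*(-74)) = (-104*(41 - 1*2))*(½ - 37) = -104*(41 - 2)*(-73/2) = -104*39*(-73/2) = -4056*(-73/2) = 148044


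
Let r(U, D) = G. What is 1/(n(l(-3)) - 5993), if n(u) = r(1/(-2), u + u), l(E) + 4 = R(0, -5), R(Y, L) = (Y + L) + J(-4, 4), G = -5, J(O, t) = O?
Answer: -1/5998 ≈ -0.00016672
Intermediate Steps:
R(Y, L) = -4 + L + Y (R(Y, L) = (Y + L) - 4 = (L + Y) - 4 = -4 + L + Y)
l(E) = -13 (l(E) = -4 + (-4 - 5 + 0) = -4 - 9 = -13)
r(U, D) = -5
n(u) = -5
1/(n(l(-3)) - 5993) = 1/(-5 - 5993) = 1/(-5998) = -1/5998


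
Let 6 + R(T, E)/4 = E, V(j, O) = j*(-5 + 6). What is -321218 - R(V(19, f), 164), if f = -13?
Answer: -321850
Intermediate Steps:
V(j, O) = j (V(j, O) = j*1 = j)
R(T, E) = -24 + 4*E
-321218 - R(V(19, f), 164) = -321218 - (-24 + 4*164) = -321218 - (-24 + 656) = -321218 - 1*632 = -321218 - 632 = -321850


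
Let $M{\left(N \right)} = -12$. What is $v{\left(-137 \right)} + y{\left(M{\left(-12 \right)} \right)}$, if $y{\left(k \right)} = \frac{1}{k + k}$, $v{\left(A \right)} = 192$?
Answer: $\frac{4607}{24} \approx 191.96$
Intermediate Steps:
$y{\left(k \right)} = \frac{1}{2 k}$
$v{\left(-137 \right)} + y{\left(M{\left(-12 \right)} \right)} = 192 + \frac{1}{2 \left(-12\right)} = 192 + \frac{1}{2} \left(- \frac{1}{12}\right) = 192 - \frac{1}{24} = \frac{4607}{24}$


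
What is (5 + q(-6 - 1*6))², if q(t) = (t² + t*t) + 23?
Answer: 99856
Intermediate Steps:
q(t) = 23 + 2*t² (q(t) = (t² + t²) + 23 = 2*t² + 23 = 23 + 2*t²)
(5 + q(-6 - 1*6))² = (5 + (23 + 2*(-6 - 1*6)²))² = (5 + (23 + 2*(-6 - 6)²))² = (5 + (23 + 2*(-12)²))² = (5 + (23 + 2*144))² = (5 + (23 + 288))² = (5 + 311)² = 316² = 99856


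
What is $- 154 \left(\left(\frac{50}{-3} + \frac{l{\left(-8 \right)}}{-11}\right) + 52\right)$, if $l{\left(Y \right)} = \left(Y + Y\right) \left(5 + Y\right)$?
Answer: $- \frac{14308}{3} \approx -4769.3$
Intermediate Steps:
$l{\left(Y \right)} = 2 Y \left(5 + Y\right)$
$- 154 \left(\left(\frac{50}{-3} + \frac{l{\left(-8 \right)}}{-11}\right) + 52\right) = - 154 \left(\left(\frac{50}{-3} + \frac{2 \left(-8\right) \left(5 - 8\right)}{-11}\right) + 52\right) = - 154 \left(\left(50 \left(- \frac{1}{3}\right) + 2 \left(-8\right) \left(-3\right) \left(- \frac{1}{11}\right)\right) + 52\right) = - 154 \left(\left(- \frac{50}{3} + 48 \left(- \frac{1}{11}\right)\right) + 52\right) = - 154 \left(\left(- \frac{50}{3} - \frac{48}{11}\right) + 52\right) = - 154 \left(- \frac{694}{33} + 52\right) = \left(-154\right) \frac{1022}{33} = - \frac{14308}{3}$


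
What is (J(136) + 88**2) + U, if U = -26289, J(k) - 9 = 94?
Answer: -18442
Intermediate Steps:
J(k) = 103 (J(k) = 9 + 94 = 103)
(J(136) + 88**2) + U = (103 + 88**2) - 26289 = (103 + 7744) - 26289 = 7847 - 26289 = -18442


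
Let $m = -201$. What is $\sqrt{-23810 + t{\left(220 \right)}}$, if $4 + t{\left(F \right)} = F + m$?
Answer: $i \sqrt{23795} \approx 154.26 i$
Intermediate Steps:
$t{\left(F \right)} = -205 + F$ ($t{\left(F \right)} = -4 + \left(F - 201\right) = -4 + \left(-201 + F\right) = -205 + F$)
$\sqrt{-23810 + t{\left(220 \right)}} = \sqrt{-23810 + \left(-205 + 220\right)} = \sqrt{-23810 + 15} = \sqrt{-23795} = i \sqrt{23795}$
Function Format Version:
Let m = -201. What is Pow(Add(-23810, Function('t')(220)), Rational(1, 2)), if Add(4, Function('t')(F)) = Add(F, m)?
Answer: Mul(I, Pow(23795, Rational(1, 2))) ≈ Mul(154.26, I)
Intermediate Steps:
Function('t')(F) = Add(-205, F) (Function('t')(F) = Add(-4, Add(F, -201)) = Add(-4, Add(-201, F)) = Add(-205, F))
Pow(Add(-23810, Function('t')(220)), Rational(1, 2)) = Pow(Add(-23810, Add(-205, 220)), Rational(1, 2)) = Pow(Add(-23810, 15), Rational(1, 2)) = Pow(-23795, Rational(1, 2)) = Mul(I, Pow(23795, Rational(1, 2)))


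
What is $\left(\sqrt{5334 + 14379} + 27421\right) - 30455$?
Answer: $-3034 + \sqrt{19713} \approx -2893.6$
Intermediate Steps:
$\left(\sqrt{5334 + 14379} + 27421\right) - 30455 = \left(\sqrt{19713} + 27421\right) - 30455 = \left(27421 + \sqrt{19713}\right) - 30455 = -3034 + \sqrt{19713}$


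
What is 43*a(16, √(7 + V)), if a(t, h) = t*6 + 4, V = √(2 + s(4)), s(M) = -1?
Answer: 4300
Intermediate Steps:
V = 1 (V = √(2 - 1) = √1 = 1)
a(t, h) = 4 + 6*t (a(t, h) = 6*t + 4 = 4 + 6*t)
43*a(16, √(7 + V)) = 43*(4 + 6*16) = 43*(4 + 96) = 43*100 = 4300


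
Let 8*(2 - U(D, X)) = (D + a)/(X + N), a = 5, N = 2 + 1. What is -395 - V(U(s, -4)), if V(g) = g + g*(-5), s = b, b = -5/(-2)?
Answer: -1533/4 ≈ -383.25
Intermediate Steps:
N = 3
b = 5/2 (b = -5*(-½) = 5/2 ≈ 2.5000)
s = 5/2 ≈ 2.5000
U(D, X) = 2 - (5 + D)/(8*(3 + X)) (U(D, X) = 2 - (D + 5)/(8*(X + 3)) = 2 - (5 + D)/(8*(3 + X)))
V(g) = -4*g (V(g) = g - 5*g = -4*g)
-395 - V(U(s, -4)) = -395 - (-4)*(43 - 1*5/2 + 16*(-4))/(8*(3 - 4)) = -395 - (-4)*(⅛)*(43 - 5/2 - 64)/(-1) = -395 - (-4)*(⅛)*(-1)*(-47/2) = -395 - (-4)*47/16 = -395 - 1*(-47/4) = -395 + 47/4 = -1533/4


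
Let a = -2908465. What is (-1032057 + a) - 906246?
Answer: -4846768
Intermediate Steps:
(-1032057 + a) - 906246 = (-1032057 - 2908465) - 906246 = -3940522 - 906246 = -4846768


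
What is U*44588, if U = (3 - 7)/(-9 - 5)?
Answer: 89176/7 ≈ 12739.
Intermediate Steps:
U = 2/7 (U = -4/(-14) = -4*(-1/14) = 2/7 ≈ 0.28571)
U*44588 = (2/7)*44588 = 89176/7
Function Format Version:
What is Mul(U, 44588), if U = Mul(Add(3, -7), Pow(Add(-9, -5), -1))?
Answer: Rational(89176, 7) ≈ 12739.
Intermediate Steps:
U = Rational(2, 7) (U = Mul(-4, Pow(-14, -1)) = Mul(-4, Rational(-1, 14)) = Rational(2, 7) ≈ 0.28571)
Mul(U, 44588) = Mul(Rational(2, 7), 44588) = Rational(89176, 7)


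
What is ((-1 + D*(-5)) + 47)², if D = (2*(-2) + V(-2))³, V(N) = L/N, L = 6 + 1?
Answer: 297321049/64 ≈ 4.6456e+6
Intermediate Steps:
L = 7
V(N) = 7/N
D = -3375/8 (D = (2*(-2) + 7/(-2))³ = (-4 + 7*(-½))³ = (-4 - 7/2)³ = (-15/2)³ = -3375/8 ≈ -421.88)
((-1 + D*(-5)) + 47)² = ((-1 - 3375/8*(-5)) + 47)² = ((-1 + 16875/8) + 47)² = (16867/8 + 47)² = (17243/8)² = 297321049/64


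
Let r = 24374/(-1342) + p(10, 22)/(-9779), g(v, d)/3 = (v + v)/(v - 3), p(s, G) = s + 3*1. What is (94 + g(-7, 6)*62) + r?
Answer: 1002856488/2982595 ≈ 336.24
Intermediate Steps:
p(s, G) = 3 + s (p(s, G) = s + 3 = 3 + s)
g(v, d) = 6*v/(-3 + v) (g(v, d) = 3*((v + v)/(v - 3)) = 3*((2*v)/(-3 + v)) = 3*(2*v/(-3 + v)) = 6*v/(-3 + v))
r = -10835036/596519 (r = 24374/(-1342) + (3 + 10)/(-9779) = 24374*(-1/1342) + 13*(-1/9779) = -12187/671 - 13/9779 = -10835036/596519 ≈ -18.164)
(94 + g(-7, 6)*62) + r = (94 + (6*(-7)/(-3 - 7))*62) - 10835036/596519 = (94 + (6*(-7)/(-10))*62) - 10835036/596519 = (94 + (6*(-7)*(-⅒))*62) - 10835036/596519 = (94 + (21/5)*62) - 10835036/596519 = (94 + 1302/5) - 10835036/596519 = 1772/5 - 10835036/596519 = 1002856488/2982595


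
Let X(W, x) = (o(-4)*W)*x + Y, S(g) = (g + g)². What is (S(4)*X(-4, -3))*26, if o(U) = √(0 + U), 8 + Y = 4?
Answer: -6656 + 39936*I ≈ -6656.0 + 39936.0*I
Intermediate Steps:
Y = -4 (Y = -8 + 4 = -4)
S(g) = 4*g² (S(g) = (2*g)² = 4*g²)
o(U) = √U
X(W, x) = -4 + 2*I*W*x (X(W, x) = (√(-4)*W)*x - 4 = ((2*I)*W)*x - 4 = (2*I*W)*x - 4 = 2*I*W*x - 4 = -4 + 2*I*W*x)
(S(4)*X(-4, -3))*26 = ((4*4²)*(-4 + 2*I*(-4)*(-3)))*26 = ((4*16)*(-4 + 24*I))*26 = (64*(-4 + 24*I))*26 = (-256 + 1536*I)*26 = -6656 + 39936*I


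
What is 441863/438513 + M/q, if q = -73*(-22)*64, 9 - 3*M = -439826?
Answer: 3324471769/1365821824 ≈ 2.4340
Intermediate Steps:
M = 439835/3 (M = 3 - ⅓*(-439826) = 3 + 439826/3 = 439835/3 ≈ 1.4661e+5)
q = 102784 (q = 1606*64 = 102784)
441863/438513 + M/q = 441863/438513 + (439835/3)/102784 = 441863*(1/438513) + (439835/3)*(1/102784) = 441863/438513 + 39985/28032 = 3324471769/1365821824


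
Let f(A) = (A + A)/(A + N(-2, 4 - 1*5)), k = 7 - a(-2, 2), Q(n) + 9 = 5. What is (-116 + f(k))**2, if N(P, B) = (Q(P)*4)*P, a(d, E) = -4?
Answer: 24661156/1849 ≈ 13338.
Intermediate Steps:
Q(n) = -4 (Q(n) = -9 + 5 = -4)
N(P, B) = -16*P (N(P, B) = (-4*4)*P = -16*P)
k = 11 (k = 7 - 1*(-4) = 7 + 4 = 11)
f(A) = 2*A/(32 + A) (f(A) = (A + A)/(A - 16*(-2)) = (2*A)/(A + 32) = (2*A)/(32 + A) = 2*A/(32 + A))
(-116 + f(k))**2 = (-116 + 2*11/(32 + 11))**2 = (-116 + 2*11/43)**2 = (-116 + 2*11*(1/43))**2 = (-116 + 22/43)**2 = (-4966/43)**2 = 24661156/1849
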